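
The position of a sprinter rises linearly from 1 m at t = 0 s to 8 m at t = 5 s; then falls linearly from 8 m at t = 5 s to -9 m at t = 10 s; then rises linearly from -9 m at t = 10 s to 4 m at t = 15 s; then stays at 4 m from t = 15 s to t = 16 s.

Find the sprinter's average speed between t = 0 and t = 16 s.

2.3125 m/s

Average speed = (total path length)/(elapsed time); on a piecewise-linear x-t graph the path length is Σ|Δx|.
0–5 s: |Δx| = |8 − 1| = 7 m
5–10 s: |Δx| = |-9 − 8| = 17 m
10–15 s: |Δx| = |4 − -9| = 13 m
15–16 s: |Δx| = |4 − 4| = 0 m
Total path = 37 m; average speed = 37/16 = 2.3125 m/s.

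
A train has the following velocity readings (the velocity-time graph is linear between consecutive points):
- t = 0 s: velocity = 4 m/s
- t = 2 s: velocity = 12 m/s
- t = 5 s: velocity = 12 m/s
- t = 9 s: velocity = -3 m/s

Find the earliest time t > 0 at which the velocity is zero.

t = 8.2 s

v changes sign on 5–9 s (from 12 to -3); the graph is linear there, so v = 0 at t = 5 + (-12)·(9 − 5)/(-3 − 12) = 8.2 s.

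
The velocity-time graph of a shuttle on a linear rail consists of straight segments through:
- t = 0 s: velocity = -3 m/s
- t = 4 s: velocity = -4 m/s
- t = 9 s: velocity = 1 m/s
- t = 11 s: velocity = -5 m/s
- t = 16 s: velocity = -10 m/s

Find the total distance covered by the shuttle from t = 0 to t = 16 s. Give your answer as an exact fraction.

193/3 m

Total distance travelled is ∫|v| dt — sum the magnitudes of each area piece.
0–4 s: |½(-3 + -4)(4)| = 14 m
4–9 s: v = 0 at t = 8 s; triangle areas 8 + 0.5 = 8.5 m
9–11 s: v = 0 at t = 28/3 s; triangle areas 1/6 + 25/6 = 13/3 m
11–16 s: |½(-5 + -10)(5)| = 37.5 m
Total distance = 193/3 m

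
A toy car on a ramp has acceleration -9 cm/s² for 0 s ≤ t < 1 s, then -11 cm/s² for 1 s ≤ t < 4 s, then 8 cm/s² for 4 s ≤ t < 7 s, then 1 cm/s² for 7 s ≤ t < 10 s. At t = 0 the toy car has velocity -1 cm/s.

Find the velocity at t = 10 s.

-16 cm/s

Δv equals the area under the a-t graph; then v = v₀ + Δv.
0–1 s: -9 × 1 = -9 cm/s
1–4 s: -11 × 3 = -33 cm/s
4–7 s: 8 × 3 = 24 cm/s
7–10 s: 1 × 3 = 3 cm/s
Δv = -15 cm/s, so v(10) = -1 + (-15) = -16 cm/s.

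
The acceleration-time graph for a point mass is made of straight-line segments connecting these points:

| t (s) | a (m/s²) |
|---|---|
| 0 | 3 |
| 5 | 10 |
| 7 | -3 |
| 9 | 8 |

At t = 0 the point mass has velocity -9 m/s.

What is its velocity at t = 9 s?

35.5 m/s

Δv equals the area under the a-t graph; then v = v₀ + Δv.
0–5 s: ½(3 + 10)(5) = 32.5 m/s
5–7 s: ½(10 + -3)(2) = 7 m/s
7–9 s: ½(-3 + 8)(2) = 5 m/s
Δv = 44.5 m/s, so v(9) = -9 + (44.5) = 35.5 m/s.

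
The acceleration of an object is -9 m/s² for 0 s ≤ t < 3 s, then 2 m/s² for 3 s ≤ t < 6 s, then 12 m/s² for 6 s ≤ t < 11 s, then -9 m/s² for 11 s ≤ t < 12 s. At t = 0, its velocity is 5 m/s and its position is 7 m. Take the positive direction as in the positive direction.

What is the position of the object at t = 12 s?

34 m

On each constant-a segment, Δv = aΔt and Δx = v₀Δt + ½aΔt²; chain segment to segment.
0–3 s: v starts 5 m/s; Δx = 5·3 + ½·-9·3² = -25.5 m; v ends -22 m/s.
3–6 s: v starts -22 m/s; Δx = -22·3 + ½·2·3² = -57 m; v ends -16 m/s.
6–11 s: v starts -16 m/s; Δx = -16·5 + ½·12·5² = 70 m; v ends 44 m/s.
11–12 s: v starts 44 m/s; Δx = 44·1 + ½·-9·1² = 39.5 m; v ends 35 m/s.
x(12) = 7 + Σ Δx = 34 m.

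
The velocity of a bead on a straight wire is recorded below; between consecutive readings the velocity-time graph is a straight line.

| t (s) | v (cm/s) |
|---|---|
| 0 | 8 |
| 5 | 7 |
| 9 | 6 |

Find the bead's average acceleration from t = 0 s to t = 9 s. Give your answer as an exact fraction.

Average acceleration = Δv/Δt = (6 − 8)/(9 − 0) = -2/9 cm/s².

-2/9 cm/s²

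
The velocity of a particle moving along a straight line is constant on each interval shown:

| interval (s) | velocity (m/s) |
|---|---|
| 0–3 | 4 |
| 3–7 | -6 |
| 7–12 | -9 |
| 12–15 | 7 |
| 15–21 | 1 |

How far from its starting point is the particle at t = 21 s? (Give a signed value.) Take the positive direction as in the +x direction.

-30 m

Displacement is the signed area under the v-t curve.
0–3 s: 4 × 3 = 12 m
3–7 s: -6 × 4 = -24 m
7–12 s: -9 × 5 = -45 m
12–15 s: 7 × 3 = 21 m
15–21 s: 1 × 6 = 6 m
Net displacement = -30 m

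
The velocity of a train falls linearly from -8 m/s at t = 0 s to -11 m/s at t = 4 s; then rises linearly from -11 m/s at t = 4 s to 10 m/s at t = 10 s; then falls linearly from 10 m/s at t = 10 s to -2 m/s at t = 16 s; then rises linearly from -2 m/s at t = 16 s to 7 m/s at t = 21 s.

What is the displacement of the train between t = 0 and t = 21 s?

-4.5 m

Net displacement equals the area under the velocity-time graph (areas below the axis count negative).
0–4 s: ½(-8 + -11)(4) = -38 m
4–10 s: ½(-11 + 10)(6) = -3 m
10–16 s: ½(10 + -2)(6) = 24 m
16–21 s: ½(-2 + 7)(5) = 12.5 m
Net displacement = -4.5 m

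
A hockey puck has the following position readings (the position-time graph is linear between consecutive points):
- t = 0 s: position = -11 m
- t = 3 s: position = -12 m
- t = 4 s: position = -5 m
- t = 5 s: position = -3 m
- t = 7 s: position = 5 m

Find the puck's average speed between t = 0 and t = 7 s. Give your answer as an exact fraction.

18/7 m/s

Average speed = (total path length)/(elapsed time); on a piecewise-linear x-t graph the path length is Σ|Δx|.
0–3 s: |Δx| = |-12 − -11| = 1 m
3–4 s: |Δx| = |-5 − -12| = 7 m
4–5 s: |Δx| = |-3 − -5| = 2 m
5–7 s: |Δx| = |5 − -3| = 8 m
Total path = 18 m; average speed = 18/7 = 18/7 m/s.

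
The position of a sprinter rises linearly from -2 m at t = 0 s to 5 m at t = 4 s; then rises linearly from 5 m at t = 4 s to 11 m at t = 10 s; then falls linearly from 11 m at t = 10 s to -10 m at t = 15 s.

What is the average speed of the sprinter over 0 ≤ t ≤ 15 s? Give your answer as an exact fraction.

Average speed = (total path length)/(elapsed time); on a piecewise-linear x-t graph the path length is Σ|Δx|.
0–4 s: |Δx| = |5 − -2| = 7 m
4–10 s: |Δx| = |11 − 5| = 6 m
10–15 s: |Δx| = |-10 − 11| = 21 m
Total path = 34 m; average speed = 34/15 = 34/15 m/s.

34/15 m/s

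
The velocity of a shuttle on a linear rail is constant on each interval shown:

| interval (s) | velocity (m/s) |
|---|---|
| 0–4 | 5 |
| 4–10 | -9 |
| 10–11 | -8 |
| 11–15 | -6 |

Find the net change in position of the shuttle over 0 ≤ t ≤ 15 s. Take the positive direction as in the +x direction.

Displacement is the signed area under the v-t curve.
0–4 s: 5 × 4 = 20 m
4–10 s: -9 × 6 = -54 m
10–11 s: -8 × 1 = -8 m
11–15 s: -6 × 4 = -24 m
Net displacement = -66 m

-66 m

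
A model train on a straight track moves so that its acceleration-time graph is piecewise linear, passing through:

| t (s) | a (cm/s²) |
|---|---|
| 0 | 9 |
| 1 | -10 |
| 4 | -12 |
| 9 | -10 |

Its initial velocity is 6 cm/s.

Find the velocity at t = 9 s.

Δv equals the area under the a-t graph; then v = v₀ + Δv.
0–1 s: ½(9 + -10)(1) = -0.5 cm/s
1–4 s: ½(-10 + -12)(3) = -33 cm/s
4–9 s: ½(-12 + -10)(5) = -55 cm/s
Δv = -88.5 cm/s, so v(9) = 6 + (-88.5) = -82.5 cm/s.

-82.5 cm/s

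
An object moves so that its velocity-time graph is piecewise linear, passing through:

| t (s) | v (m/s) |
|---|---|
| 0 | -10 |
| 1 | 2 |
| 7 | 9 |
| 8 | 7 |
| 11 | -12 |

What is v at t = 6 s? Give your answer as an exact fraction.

47/6 m/s

On 1–7 s the graph is linear from 2 to 9 m/s: v(6) = 2 + (9 − 2)·(6 − 1)/(7 − 1) = 47/6 m/s.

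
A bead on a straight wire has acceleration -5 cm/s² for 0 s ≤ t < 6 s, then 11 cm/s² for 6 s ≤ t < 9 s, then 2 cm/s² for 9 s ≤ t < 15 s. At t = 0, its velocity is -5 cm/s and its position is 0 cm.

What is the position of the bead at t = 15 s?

-151.5 cm

On each constant-a segment, Δv = aΔt and Δx = v₀Δt + ½aΔt²; chain segment to segment.
0–6 s: v starts -5 cm/s; Δx = -5·6 + ½·-5·6² = -120 cm; v ends -35 cm/s.
6–9 s: v starts -35 cm/s; Δx = -35·3 + ½·11·3² = -55.5 cm; v ends -2 cm/s.
9–15 s: v starts -2 cm/s; Δx = -2·6 + ½·2·6² = 24 cm; v ends 10 cm/s.
x(15) = 0 + Σ Δx = -151.5 cm.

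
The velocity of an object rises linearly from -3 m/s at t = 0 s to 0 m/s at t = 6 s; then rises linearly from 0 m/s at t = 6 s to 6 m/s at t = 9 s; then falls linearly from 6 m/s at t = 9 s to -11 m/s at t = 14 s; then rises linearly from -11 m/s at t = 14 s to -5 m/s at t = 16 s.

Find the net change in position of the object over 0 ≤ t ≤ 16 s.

Net displacement equals the area under the velocity-time graph (areas below the axis count negative).
0–6 s: ½(-3 + 0)(6) = -9 m
6–9 s: ½(0 + 6)(3) = 9 m
9–14 s: ½(6 + -11)(5) = -12.5 m
14–16 s: ½(-11 + -5)(2) = -16 m
Net displacement = -28.5 m

-28.5 m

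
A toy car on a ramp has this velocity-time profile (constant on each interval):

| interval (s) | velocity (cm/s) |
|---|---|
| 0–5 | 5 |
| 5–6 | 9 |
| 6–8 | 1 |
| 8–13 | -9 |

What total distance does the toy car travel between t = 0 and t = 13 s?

81 cm

Distance (not displacement) is the total path length: add the absolute areas under v-t.
0–5 s: |5| × 5 = 25 cm
5–6 s: |9| × 1 = 9 cm
6–8 s: |1| × 2 = 2 cm
8–13 s: |-9| × 5 = 45 cm
Total distance = 81 cm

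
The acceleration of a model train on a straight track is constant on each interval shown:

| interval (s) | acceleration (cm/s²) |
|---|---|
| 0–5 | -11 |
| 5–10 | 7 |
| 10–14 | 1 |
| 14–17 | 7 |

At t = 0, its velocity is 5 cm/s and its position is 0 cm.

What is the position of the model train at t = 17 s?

-328.5 cm

On each constant-a segment, Δv = aΔt and Δx = v₀Δt + ½aΔt²; chain segment to segment.
0–5 s: v starts 5 cm/s; Δx = 5·5 + ½·-11·5² = -112.5 cm; v ends -50 cm/s.
5–10 s: v starts -50 cm/s; Δx = -50·5 + ½·7·5² = -162.5 cm; v ends -15 cm/s.
10–14 s: v starts -15 cm/s; Δx = -15·4 + ½·1·4² = -52 cm; v ends -11 cm/s.
14–17 s: v starts -11 cm/s; Δx = -11·3 + ½·7·3² = -1.5 cm; v ends 10 cm/s.
x(17) = 0 + Σ Δx = -328.5 cm.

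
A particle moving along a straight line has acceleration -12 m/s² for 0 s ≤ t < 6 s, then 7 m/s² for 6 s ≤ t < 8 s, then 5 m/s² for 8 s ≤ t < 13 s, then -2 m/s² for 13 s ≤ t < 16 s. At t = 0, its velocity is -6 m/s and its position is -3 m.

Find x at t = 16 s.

On each constant-a segment, Δv = aΔt and Δx = v₀Δt + ½aΔt²; chain segment to segment.
0–6 s: v starts -6 m/s; Δx = -6·6 + ½·-12·6² = -252 m; v ends -78 m/s.
6–8 s: v starts -78 m/s; Δx = -78·2 + ½·7·2² = -142 m; v ends -64 m/s.
8–13 s: v starts -64 m/s; Δx = -64·5 + ½·5·5² = -257.5 m; v ends -39 m/s.
13–16 s: v starts -39 m/s; Δx = -39·3 + ½·-2·3² = -126 m; v ends -45 m/s.
x(16) = -3 + Σ Δx = -780.5 m.

-780.5 m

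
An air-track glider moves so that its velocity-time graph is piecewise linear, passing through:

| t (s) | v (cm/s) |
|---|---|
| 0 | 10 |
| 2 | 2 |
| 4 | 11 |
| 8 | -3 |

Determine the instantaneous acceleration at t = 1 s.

Acceleration is the slope of the v-t graph on 0–2 s: (2 − 10)/(2 − 0) = -4 cm/s².

-4 cm/s²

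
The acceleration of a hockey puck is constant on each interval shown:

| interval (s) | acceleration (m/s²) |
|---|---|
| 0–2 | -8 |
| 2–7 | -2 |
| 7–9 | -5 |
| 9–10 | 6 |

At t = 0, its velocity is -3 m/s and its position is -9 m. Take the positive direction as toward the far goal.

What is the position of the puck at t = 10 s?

-255 m

On each constant-a segment, Δv = aΔt and Δx = v₀Δt + ½aΔt²; chain segment to segment.
0–2 s: v starts -3 m/s; Δx = -3·2 + ½·-8·2² = -22 m; v ends -19 m/s.
2–7 s: v starts -19 m/s; Δx = -19·5 + ½·-2·5² = -120 m; v ends -29 m/s.
7–9 s: v starts -29 m/s; Δx = -29·2 + ½·-5·2² = -68 m; v ends -39 m/s.
9–10 s: v starts -39 m/s; Δx = -39·1 + ½·6·1² = -36 m; v ends -33 m/s.
x(10) = -9 + Σ Δx = -255 m.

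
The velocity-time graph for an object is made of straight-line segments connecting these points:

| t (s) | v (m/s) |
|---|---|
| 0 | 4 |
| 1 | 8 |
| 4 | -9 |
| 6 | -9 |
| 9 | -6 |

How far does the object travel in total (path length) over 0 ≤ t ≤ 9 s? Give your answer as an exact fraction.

1008/17 m

Total distance travelled is ∫|v| dt — sum the magnitudes of each area piece.
0–1 s: |½(4 + 8)(1)| = 6 m
1–4 s: v = 0 at t = 41/17 s; triangle areas 96/17 + 243/34 = 435/34 m
4–6 s: |-9| × 2 = 18 m
6–9 s: |½(-9 + -6)(3)| = 22.5 m
Total distance = 1008/17 m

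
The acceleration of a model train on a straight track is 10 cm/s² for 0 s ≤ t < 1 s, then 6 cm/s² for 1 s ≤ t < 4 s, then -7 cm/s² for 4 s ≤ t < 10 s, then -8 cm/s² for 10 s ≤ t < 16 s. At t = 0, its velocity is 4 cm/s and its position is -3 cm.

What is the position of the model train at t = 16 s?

On each constant-a segment, Δv = aΔt and Δx = v₀Δt + ½aΔt²; chain segment to segment.
0–1 s: v starts 4 cm/s; Δx = 4·1 + ½·10·1² = 9 cm; v ends 14 cm/s.
1–4 s: v starts 14 cm/s; Δx = 14·3 + ½·6·3² = 69 cm; v ends 32 cm/s.
4–10 s: v starts 32 cm/s; Δx = 32·6 + ½·-7·6² = 66 cm; v ends -10 cm/s.
10–16 s: v starts -10 cm/s; Δx = -10·6 + ½·-8·6² = -204 cm; v ends -58 cm/s.
x(16) = -3 + Σ Δx = -63 cm.

-63 cm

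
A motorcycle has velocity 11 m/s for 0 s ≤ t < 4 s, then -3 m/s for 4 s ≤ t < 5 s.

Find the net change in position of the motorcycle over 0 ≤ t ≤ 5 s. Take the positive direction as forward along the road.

41 m

Displacement is the signed area under the v-t curve.
0–4 s: 11 × 4 = 44 m
4–5 s: -3 × 1 = -3 m
Net displacement = 41 m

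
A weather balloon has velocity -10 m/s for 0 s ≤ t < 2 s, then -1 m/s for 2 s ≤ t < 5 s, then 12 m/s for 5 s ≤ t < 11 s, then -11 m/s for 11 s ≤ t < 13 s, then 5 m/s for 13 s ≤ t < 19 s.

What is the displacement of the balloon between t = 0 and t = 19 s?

Displacement is the signed area under the v-t curve.
0–2 s: -10 × 2 = -20 m
2–5 s: -1 × 3 = -3 m
5–11 s: 12 × 6 = 72 m
11–13 s: -11 × 2 = -22 m
13–19 s: 5 × 6 = 30 m
Net displacement = 57 m

57 m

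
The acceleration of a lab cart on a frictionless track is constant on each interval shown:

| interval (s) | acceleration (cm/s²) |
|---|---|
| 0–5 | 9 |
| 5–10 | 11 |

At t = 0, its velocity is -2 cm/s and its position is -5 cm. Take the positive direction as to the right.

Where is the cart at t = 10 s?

450 cm

On each constant-a segment, Δv = aΔt and Δx = v₀Δt + ½aΔt²; chain segment to segment.
0–5 s: v starts -2 cm/s; Δx = -2·5 + ½·9·5² = 102.5 cm; v ends 43 cm/s.
5–10 s: v starts 43 cm/s; Δx = 43·5 + ½·11·5² = 352.5 cm; v ends 98 cm/s.
x(10) = -5 + Σ Δx = 450 cm.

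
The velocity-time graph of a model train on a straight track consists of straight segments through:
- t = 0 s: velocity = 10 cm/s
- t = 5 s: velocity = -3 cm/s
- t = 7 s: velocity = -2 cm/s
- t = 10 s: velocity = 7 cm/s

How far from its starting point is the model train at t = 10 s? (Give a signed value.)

20 cm

Net displacement equals the area under the velocity-time graph (areas below the axis count negative).
0–5 s: ½(10 + -3)(5) = 17.5 cm
5–7 s: ½(-3 + -2)(2) = -5 cm
7–10 s: ½(-2 + 7)(3) = 7.5 cm
Net displacement = 20 cm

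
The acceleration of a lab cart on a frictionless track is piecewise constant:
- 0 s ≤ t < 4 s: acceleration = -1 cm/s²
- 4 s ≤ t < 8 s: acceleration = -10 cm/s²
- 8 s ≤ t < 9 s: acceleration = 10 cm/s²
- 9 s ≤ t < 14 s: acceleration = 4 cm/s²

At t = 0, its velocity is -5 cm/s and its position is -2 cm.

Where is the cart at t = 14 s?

On each constant-a segment, Δv = aΔt and Δx = v₀Δt + ½aΔt²; chain segment to segment.
0–4 s: v starts -5 cm/s; Δx = -5·4 + ½·-1·4² = -28 cm; v ends -9 cm/s.
4–8 s: v starts -9 cm/s; Δx = -9·4 + ½·-10·4² = -116 cm; v ends -49 cm/s.
8–9 s: v starts -49 cm/s; Δx = -49·1 + ½·10·1² = -44 cm; v ends -39 cm/s.
9–14 s: v starts -39 cm/s; Δx = -39·5 + ½·4·5² = -145 cm; v ends -19 cm/s.
x(14) = -2 + Σ Δx = -335 cm.

-335 cm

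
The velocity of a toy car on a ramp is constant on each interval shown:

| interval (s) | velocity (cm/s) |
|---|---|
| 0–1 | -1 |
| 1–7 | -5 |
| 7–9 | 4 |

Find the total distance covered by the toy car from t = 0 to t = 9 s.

39 cm

Total distance travelled is ∫|v| dt — sum the magnitudes of each area piece.
0–1 s: |-1| × 1 = 1 cm
1–7 s: |-5| × 6 = 30 cm
7–9 s: |4| × 2 = 8 cm
Total distance = 39 cm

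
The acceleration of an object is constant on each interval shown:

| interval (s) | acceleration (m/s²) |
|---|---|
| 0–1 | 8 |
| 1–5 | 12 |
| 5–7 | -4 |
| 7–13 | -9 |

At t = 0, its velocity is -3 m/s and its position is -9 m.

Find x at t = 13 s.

314 m

On each constant-a segment, Δv = aΔt and Δx = v₀Δt + ½aΔt²; chain segment to segment.
0–1 s: v starts -3 m/s; Δx = -3·1 + ½·8·1² = 1 m; v ends 5 m/s.
1–5 s: v starts 5 m/s; Δx = 5·4 + ½·12·4² = 116 m; v ends 53 m/s.
5–7 s: v starts 53 m/s; Δx = 53·2 + ½·-4·2² = 98 m; v ends 45 m/s.
7–13 s: v starts 45 m/s; Δx = 45·6 + ½·-9·6² = 108 m; v ends -9 m/s.
x(13) = -9 + Σ Δx = 314 m.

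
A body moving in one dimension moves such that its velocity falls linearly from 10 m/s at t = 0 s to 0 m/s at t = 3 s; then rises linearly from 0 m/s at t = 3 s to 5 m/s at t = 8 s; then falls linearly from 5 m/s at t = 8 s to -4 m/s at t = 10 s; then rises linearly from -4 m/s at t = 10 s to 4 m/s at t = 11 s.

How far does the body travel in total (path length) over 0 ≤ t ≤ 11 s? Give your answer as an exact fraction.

613/18 m

Distance (not displacement) is the total path length: add the absolute areas under v-t.
0–3 s: |½(10 + 0)(3)| = 15 m
3–8 s: |½(0 + 5)(5)| = 12.5 m
8–10 s: v = 0 at t = 82/9 s; triangle areas 25/9 + 16/9 = 41/9 m
10–11 s: v = 0 at t = 10.5 s; triangle areas 1 + 1 = 2 m
Total distance = 613/18 m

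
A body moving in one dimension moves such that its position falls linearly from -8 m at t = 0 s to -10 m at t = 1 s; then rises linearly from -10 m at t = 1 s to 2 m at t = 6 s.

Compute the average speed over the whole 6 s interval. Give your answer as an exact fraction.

Average speed = (total path length)/(elapsed time); on a piecewise-linear x-t graph the path length is Σ|Δx|.
0–1 s: |Δx| = |-10 − -8| = 2 m
1–6 s: |Δx| = |2 − -10| = 12 m
Total path = 14 m; average speed = 14/6 = 7/3 m/s.

7/3 m/s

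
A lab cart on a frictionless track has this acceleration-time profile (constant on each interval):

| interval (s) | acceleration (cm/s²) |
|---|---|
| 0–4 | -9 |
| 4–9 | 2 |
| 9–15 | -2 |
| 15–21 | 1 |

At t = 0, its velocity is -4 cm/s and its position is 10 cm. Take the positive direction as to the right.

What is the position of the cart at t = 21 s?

-703 cm

On each constant-a segment, Δv = aΔt and Δx = v₀Δt + ½aΔt²; chain segment to segment.
0–4 s: v starts -4 cm/s; Δx = -4·4 + ½·-9·4² = -88 cm; v ends -40 cm/s.
4–9 s: v starts -40 cm/s; Δx = -40·5 + ½·2·5² = -175 cm; v ends -30 cm/s.
9–15 s: v starts -30 cm/s; Δx = -30·6 + ½·-2·6² = -216 cm; v ends -42 cm/s.
15–21 s: v starts -42 cm/s; Δx = -42·6 + ½·1·6² = -234 cm; v ends -36 cm/s.
x(21) = 10 + Σ Δx = -703 cm.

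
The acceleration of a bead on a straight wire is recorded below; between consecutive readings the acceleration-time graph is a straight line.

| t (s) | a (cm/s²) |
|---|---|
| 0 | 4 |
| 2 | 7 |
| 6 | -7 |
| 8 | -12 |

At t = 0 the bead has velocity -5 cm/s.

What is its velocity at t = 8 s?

-13 cm/s

Δv equals the area under the a-t graph; then v = v₀ + Δv.
0–2 s: ½(4 + 7)(2) = 11 cm/s
2–6 s: ½(7 + -7)(4) = 0 cm/s
6–8 s: ½(-7 + -12)(2) = -19 cm/s
Δv = -8 cm/s, so v(8) = -5 + (-8) = -13 cm/s.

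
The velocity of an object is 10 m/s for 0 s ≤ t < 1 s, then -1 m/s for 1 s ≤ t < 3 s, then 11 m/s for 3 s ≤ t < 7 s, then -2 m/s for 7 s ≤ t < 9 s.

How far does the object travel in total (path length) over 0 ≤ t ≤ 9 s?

60 m

Distance (not displacement) is the total path length: add the absolute areas under v-t.
0–1 s: |10| × 1 = 10 m
1–3 s: |-1| × 2 = 2 m
3–7 s: |11| × 4 = 44 m
7–9 s: |-2| × 2 = 4 m
Total distance = 60 m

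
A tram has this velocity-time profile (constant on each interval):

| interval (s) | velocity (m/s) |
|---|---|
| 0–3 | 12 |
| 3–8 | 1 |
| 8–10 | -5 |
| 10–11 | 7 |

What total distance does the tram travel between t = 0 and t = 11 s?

58 m

Distance (not displacement) is the total path length: add the absolute areas under v-t.
0–3 s: |12| × 3 = 36 m
3–8 s: |1| × 5 = 5 m
8–10 s: |-5| × 2 = 10 m
10–11 s: |7| × 1 = 7 m
Total distance = 58 m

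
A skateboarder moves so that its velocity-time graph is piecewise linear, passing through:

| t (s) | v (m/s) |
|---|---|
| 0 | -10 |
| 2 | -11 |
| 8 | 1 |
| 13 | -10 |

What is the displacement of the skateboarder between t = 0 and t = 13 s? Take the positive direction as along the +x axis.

-73.5 m

Net displacement equals the area under the velocity-time graph (areas below the axis count negative).
0–2 s: ½(-10 + -11)(2) = -21 m
2–8 s: ½(-11 + 1)(6) = -30 m
8–13 s: ½(1 + -10)(5) = -22.5 m
Net displacement = -73.5 m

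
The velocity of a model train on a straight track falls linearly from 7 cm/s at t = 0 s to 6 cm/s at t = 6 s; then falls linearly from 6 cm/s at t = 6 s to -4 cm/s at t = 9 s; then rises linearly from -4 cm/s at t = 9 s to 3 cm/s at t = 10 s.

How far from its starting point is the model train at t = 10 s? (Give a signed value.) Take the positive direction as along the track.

41.5 cm

Displacement is the signed area under the v-t curve.
0–6 s: ½(7 + 6)(6) = 39 cm
6–9 s: ½(6 + -4)(3) = 3 cm
9–10 s: ½(-4 + 3)(1) = -0.5 cm
Net displacement = 41.5 cm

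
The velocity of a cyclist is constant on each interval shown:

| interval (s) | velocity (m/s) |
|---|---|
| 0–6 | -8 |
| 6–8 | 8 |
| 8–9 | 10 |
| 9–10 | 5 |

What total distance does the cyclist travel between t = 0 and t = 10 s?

Distance (not displacement) is the total path length: add the absolute areas under v-t.
0–6 s: |-8| × 6 = 48 m
6–8 s: |8| × 2 = 16 m
8–9 s: |10| × 1 = 10 m
9–10 s: |5| × 1 = 5 m
Total distance = 79 m

79 m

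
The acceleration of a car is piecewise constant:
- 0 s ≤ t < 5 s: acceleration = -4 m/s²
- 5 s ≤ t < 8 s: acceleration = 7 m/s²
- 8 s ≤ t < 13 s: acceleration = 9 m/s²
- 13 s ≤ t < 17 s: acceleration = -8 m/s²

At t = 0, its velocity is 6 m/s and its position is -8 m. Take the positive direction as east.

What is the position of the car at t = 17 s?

On each constant-a segment, Δv = aΔt and Δx = v₀Δt + ½aΔt²; chain segment to segment.
0–5 s: v starts 6 m/s; Δx = 6·5 + ½·-4·5² = -20 m; v ends -14 m/s.
5–8 s: v starts -14 m/s; Δx = -14·3 + ½·7·3² = -10.5 m; v ends 7 m/s.
8–13 s: v starts 7 m/s; Δx = 7·5 + ½·9·5² = 147.5 m; v ends 52 m/s.
13–17 s: v starts 52 m/s; Δx = 52·4 + ½·-8·4² = 144 m; v ends 20 m/s.
x(17) = -8 + Σ Δx = 253 m.

253 m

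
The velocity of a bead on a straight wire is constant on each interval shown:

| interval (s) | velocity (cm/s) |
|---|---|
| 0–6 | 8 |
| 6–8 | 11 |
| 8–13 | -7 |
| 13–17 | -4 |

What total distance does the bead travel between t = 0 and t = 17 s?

Total distance travelled is ∫|v| dt — sum the magnitudes of each area piece.
0–6 s: |8| × 6 = 48 cm
6–8 s: |11| × 2 = 22 cm
8–13 s: |-7| × 5 = 35 cm
13–17 s: |-4| × 4 = 16 cm
Total distance = 121 cm

121 cm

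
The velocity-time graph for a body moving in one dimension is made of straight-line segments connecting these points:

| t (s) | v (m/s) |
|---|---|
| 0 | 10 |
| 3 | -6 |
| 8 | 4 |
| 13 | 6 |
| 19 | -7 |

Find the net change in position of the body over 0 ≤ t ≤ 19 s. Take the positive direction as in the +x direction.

23 m

Net displacement equals the area under the velocity-time graph (areas below the axis count negative).
0–3 s: ½(10 + -6)(3) = 6 m
3–8 s: ½(-6 + 4)(5) = -5 m
8–13 s: ½(4 + 6)(5) = 25 m
13–19 s: ½(6 + -7)(6) = -3 m
Net displacement = 23 m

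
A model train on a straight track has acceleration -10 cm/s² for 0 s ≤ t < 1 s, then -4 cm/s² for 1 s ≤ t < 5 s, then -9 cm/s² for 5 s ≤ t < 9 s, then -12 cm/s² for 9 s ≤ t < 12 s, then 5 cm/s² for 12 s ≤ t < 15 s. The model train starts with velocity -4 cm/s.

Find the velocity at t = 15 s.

Δv equals the area under the a-t graph; then v = v₀ + Δv.
0–1 s: -10 × 1 = -10 cm/s
1–5 s: -4 × 4 = -16 cm/s
5–9 s: -9 × 4 = -36 cm/s
9–12 s: -12 × 3 = -36 cm/s
12–15 s: 5 × 3 = 15 cm/s
Δv = -83 cm/s, so v(15) = -4 + (-83) = -87 cm/s.

-87 cm/s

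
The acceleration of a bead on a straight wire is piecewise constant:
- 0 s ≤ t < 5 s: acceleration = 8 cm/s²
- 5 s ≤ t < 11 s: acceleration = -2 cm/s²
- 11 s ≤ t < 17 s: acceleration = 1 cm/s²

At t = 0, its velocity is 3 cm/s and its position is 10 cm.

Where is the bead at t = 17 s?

On each constant-a segment, Δv = aΔt and Δx = v₀Δt + ½aΔt²; chain segment to segment.
0–5 s: v starts 3 cm/s; Δx = 3·5 + ½·8·5² = 115 cm; v ends 43 cm/s.
5–11 s: v starts 43 cm/s; Δx = 43·6 + ½·-2·6² = 222 cm; v ends 31 cm/s.
11–17 s: v starts 31 cm/s; Δx = 31·6 + ½·1·6² = 204 cm; v ends 37 cm/s.
x(17) = 10 + Σ Δx = 551 cm.

551 cm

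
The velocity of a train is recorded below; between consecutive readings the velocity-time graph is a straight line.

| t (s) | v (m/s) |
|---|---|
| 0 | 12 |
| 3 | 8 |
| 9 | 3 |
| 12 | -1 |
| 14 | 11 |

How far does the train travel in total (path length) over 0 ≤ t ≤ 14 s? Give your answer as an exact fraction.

Distance (not displacement) is the total path length: add the absolute areas under v-t.
0–3 s: |½(12 + 8)(3)| = 30 m
3–9 s: |½(8 + 3)(6)| = 33 m
9–12 s: v = 0 at t = 11.25 s; triangle areas 3.375 + 0.375 = 3.75 m
12–14 s: v = 0 at t = 73/6 s; triangle areas 1/12 + 121/12 = 61/6 m
Total distance = 923/12 m

923/12 m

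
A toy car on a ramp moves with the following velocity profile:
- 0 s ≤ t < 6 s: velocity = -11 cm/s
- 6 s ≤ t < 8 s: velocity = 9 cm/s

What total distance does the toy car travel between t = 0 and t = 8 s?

Total distance travelled is ∫|v| dt — sum the magnitudes of each area piece.
0–6 s: |-11| × 6 = 66 cm
6–8 s: |9| × 2 = 18 cm
Total distance = 84 cm

84 cm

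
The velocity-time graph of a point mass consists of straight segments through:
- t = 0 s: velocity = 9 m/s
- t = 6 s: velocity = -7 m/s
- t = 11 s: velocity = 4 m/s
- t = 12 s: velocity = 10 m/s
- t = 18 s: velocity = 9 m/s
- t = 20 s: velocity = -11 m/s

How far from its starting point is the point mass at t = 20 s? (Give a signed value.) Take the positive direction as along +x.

Net displacement equals the area under the velocity-time graph (areas below the axis count negative).
0–6 s: ½(9 + -7)(6) = 6 m
6–11 s: ½(-7 + 4)(5) = -7.5 m
11–12 s: ½(4 + 10)(1) = 7 m
12–18 s: ½(10 + 9)(6) = 57 m
18–20 s: ½(9 + -11)(2) = -2 m
Net displacement = 60.5 m

60.5 m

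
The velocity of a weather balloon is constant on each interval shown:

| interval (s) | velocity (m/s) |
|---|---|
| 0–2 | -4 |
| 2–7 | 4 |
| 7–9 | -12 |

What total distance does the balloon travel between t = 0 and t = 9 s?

Distance (not displacement) is the total path length: add the absolute areas under v-t.
0–2 s: |-4| × 2 = 8 m
2–7 s: |4| × 5 = 20 m
7–9 s: |-12| × 2 = 24 m
Total distance = 52 m

52 m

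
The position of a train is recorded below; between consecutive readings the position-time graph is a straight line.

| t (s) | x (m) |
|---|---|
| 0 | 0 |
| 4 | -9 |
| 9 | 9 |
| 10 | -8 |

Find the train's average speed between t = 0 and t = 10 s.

4.4 m/s

Average speed = (total path length)/(elapsed time); on a piecewise-linear x-t graph the path length is Σ|Δx|.
0–4 s: |Δx| = |-9 − 0| = 9 m
4–9 s: |Δx| = |9 − -9| = 18 m
9–10 s: |Δx| = |-8 − 9| = 17 m
Total path = 44 m; average speed = 44/10 = 4.4 m/s.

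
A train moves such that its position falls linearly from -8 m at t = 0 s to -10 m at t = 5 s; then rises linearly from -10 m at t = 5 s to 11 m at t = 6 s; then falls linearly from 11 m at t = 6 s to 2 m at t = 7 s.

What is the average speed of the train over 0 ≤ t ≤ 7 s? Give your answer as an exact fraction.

32/7 m/s

Average speed = (total path length)/(elapsed time); on a piecewise-linear x-t graph the path length is Σ|Δx|.
0–5 s: |Δx| = |-10 − -8| = 2 m
5–6 s: |Δx| = |11 − -10| = 21 m
6–7 s: |Δx| = |2 − 11| = 9 m
Total path = 32 m; average speed = 32/7 = 32/7 m/s.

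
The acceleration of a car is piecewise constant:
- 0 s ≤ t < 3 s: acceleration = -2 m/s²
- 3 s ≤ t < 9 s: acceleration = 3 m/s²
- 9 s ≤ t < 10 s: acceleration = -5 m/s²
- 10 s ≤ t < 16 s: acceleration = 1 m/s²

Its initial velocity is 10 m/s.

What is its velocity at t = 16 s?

Δv equals the area under the a-t graph; then v = v₀ + Δv.
0–3 s: -2 × 3 = -6 m/s
3–9 s: 3 × 6 = 18 m/s
9–10 s: -5 × 1 = -5 m/s
10–16 s: 1 × 6 = 6 m/s
Δv = 13 m/s, so v(16) = 10 + (13) = 23 m/s.

23 m/s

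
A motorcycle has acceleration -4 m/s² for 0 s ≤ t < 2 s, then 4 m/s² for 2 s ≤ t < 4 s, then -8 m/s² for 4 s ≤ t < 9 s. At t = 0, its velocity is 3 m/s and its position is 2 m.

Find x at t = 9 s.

-87 m

On each constant-a segment, Δv = aΔt and Δx = v₀Δt + ½aΔt²; chain segment to segment.
0–2 s: v starts 3 m/s; Δx = 3·2 + ½·-4·2² = -2 m; v ends -5 m/s.
2–4 s: v starts -5 m/s; Δx = -5·2 + ½·4·2² = -2 m; v ends 3 m/s.
4–9 s: v starts 3 m/s; Δx = 3·5 + ½·-8·5² = -85 m; v ends -37 m/s.
x(9) = 2 + Σ Δx = -87 m.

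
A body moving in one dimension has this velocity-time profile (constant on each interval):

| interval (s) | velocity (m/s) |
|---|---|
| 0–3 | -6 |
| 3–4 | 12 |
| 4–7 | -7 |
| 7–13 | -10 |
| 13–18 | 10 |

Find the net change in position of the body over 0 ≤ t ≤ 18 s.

Net displacement equals the area under the velocity-time graph (areas below the axis count negative).
0–3 s: -6 × 3 = -18 m
3–4 s: 12 × 1 = 12 m
4–7 s: -7 × 3 = -21 m
7–13 s: -10 × 6 = -60 m
13–18 s: 10 × 5 = 50 m
Net displacement = -37 m

-37 m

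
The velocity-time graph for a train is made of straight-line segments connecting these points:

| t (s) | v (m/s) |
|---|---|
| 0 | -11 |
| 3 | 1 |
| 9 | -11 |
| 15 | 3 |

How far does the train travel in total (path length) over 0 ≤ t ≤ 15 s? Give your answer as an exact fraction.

Distance (not displacement) is the total path length: add the absolute areas under v-t.
0–3 s: v = 0 at t = 2.75 s; triangle areas 15.125 + 0.125 = 15.25 m
3–9 s: v = 0 at t = 3.5 s; triangle areas 0.25 + 30.25 = 30.5 m
9–15 s: v = 0 at t = 96/7 s; triangle areas 363/14 + 27/14 = 195/7 m
Total distance = 2061/28 m

2061/28 m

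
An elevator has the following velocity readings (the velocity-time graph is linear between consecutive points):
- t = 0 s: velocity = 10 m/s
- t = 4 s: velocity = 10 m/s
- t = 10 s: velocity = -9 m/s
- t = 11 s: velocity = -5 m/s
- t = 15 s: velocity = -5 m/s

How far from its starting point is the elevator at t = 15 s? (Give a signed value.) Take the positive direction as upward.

16 m

Net displacement equals the area under the velocity-time graph (areas below the axis count negative).
0–4 s: 10 × 4 = 40 m
4–10 s: ½(10 + -9)(6) = 3 m
10–11 s: ½(-9 + -5)(1) = -7 m
11–15 s: -5 × 4 = -20 m
Net displacement = 16 m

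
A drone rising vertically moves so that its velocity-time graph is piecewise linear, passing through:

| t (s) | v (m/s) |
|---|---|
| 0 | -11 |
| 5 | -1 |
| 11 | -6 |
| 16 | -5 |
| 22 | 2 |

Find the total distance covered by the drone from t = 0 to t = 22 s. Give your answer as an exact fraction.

1273/14 m

Total distance travelled is ∫|v| dt — sum the magnitudes of each area piece.
0–5 s: |½(-11 + -1)(5)| = 30 m
5–11 s: |½(-1 + -6)(6)| = 21 m
11–16 s: |½(-6 + -5)(5)| = 27.5 m
16–22 s: v = 0 at t = 142/7 s; triangle areas 75/7 + 12/7 = 87/7 m
Total distance = 1273/14 m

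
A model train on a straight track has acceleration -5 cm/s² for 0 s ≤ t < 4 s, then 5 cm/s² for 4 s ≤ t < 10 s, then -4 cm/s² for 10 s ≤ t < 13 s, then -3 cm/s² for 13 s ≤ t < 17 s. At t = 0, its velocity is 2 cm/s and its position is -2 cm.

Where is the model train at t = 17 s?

-58 cm

On each constant-a segment, Δv = aΔt and Δx = v₀Δt + ½aΔt²; chain segment to segment.
0–4 s: v starts 2 cm/s; Δx = 2·4 + ½·-5·4² = -32 cm; v ends -18 cm/s.
4–10 s: v starts -18 cm/s; Δx = -18·6 + ½·5·6² = -18 cm; v ends 12 cm/s.
10–13 s: v starts 12 cm/s; Δx = 12·3 + ½·-4·3² = 18 cm; v ends 0 cm/s.
13–17 s: v starts 0 cm/s; Δx = 0·4 + ½·-3·4² = -24 cm; v ends -12 cm/s.
x(17) = -2 + Σ Δx = -58 cm.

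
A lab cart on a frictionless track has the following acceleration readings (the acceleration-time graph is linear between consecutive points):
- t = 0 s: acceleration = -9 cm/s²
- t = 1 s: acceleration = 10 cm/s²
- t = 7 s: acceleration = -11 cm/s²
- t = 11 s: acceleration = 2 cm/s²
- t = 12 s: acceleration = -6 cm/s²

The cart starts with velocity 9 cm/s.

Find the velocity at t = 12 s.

Δv equals the area under the a-t graph; then v = v₀ + Δv.
0–1 s: ½(-9 + 10)(1) = 0.5 cm/s
1–7 s: ½(10 + -11)(6) = -3 cm/s
7–11 s: ½(-11 + 2)(4) = -18 cm/s
11–12 s: ½(2 + -6)(1) = -2 cm/s
Δv = -22.5 cm/s, so v(12) = 9 + (-22.5) = -13.5 cm/s.

-13.5 cm/s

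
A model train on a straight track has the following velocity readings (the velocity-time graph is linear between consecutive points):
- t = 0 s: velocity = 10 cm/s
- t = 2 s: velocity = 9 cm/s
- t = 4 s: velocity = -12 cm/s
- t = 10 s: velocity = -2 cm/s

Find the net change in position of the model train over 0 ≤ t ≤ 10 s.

Net displacement equals the area under the velocity-time graph (areas below the axis count negative).
0–2 s: ½(10 + 9)(2) = 19 cm
2–4 s: ½(9 + -12)(2) = -3 cm
4–10 s: ½(-12 + -2)(6) = -42 cm
Net displacement = -26 cm

-26 cm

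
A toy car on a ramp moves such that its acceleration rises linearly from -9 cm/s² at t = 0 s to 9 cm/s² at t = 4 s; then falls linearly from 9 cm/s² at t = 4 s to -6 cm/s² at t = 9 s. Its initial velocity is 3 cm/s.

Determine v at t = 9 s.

10.5 cm/s

Δv equals the area under the a-t graph; then v = v₀ + Δv.
0–4 s: ½(-9 + 9)(4) = 0 cm/s
4–9 s: ½(9 + -6)(5) = 7.5 cm/s
Δv = 7.5 cm/s, so v(9) = 3 + (7.5) = 10.5 cm/s.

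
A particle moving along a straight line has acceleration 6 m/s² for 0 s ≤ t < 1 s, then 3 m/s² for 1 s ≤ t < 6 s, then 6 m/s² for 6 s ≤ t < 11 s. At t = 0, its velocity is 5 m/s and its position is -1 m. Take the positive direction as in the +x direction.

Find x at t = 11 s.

On each constant-a segment, Δv = aΔt and Δx = v₀Δt + ½aΔt²; chain segment to segment.
0–1 s: v starts 5 m/s; Δx = 5·1 + ½·6·1² = 8 m; v ends 11 m/s.
1–6 s: v starts 11 m/s; Δx = 11·5 + ½·3·5² = 92.5 m; v ends 26 m/s.
6–11 s: v starts 26 m/s; Δx = 26·5 + ½·6·5² = 205 m; v ends 56 m/s.
x(11) = -1 + Σ Δx = 304.5 m.

304.5 m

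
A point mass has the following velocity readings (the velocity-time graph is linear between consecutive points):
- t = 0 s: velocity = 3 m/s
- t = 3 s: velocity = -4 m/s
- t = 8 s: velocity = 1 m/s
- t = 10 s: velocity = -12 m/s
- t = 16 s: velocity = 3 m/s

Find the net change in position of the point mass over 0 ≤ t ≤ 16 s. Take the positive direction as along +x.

-47 m

Net displacement equals the area under the velocity-time graph (areas below the axis count negative).
0–3 s: ½(3 + -4)(3) = -1.5 m
3–8 s: ½(-4 + 1)(5) = -7.5 m
8–10 s: ½(1 + -12)(2) = -11 m
10–16 s: ½(-12 + 3)(6) = -27 m
Net displacement = -47 m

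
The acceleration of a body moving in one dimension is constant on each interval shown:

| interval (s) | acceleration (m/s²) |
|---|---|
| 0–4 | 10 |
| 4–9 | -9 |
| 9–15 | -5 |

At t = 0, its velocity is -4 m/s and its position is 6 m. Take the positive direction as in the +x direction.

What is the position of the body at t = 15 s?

On each constant-a segment, Δv = aΔt and Δx = v₀Δt + ½aΔt²; chain segment to segment.
0–4 s: v starts -4 m/s; Δx = -4·4 + ½·10·4² = 64 m; v ends 36 m/s.
4–9 s: v starts 36 m/s; Δx = 36·5 + ½·-9·5² = 67.5 m; v ends -9 m/s.
9–15 s: v starts -9 m/s; Δx = -9·6 + ½·-5·6² = -144 m; v ends -39 m/s.
x(15) = 6 + Σ Δx = -6.5 m.

-6.5 m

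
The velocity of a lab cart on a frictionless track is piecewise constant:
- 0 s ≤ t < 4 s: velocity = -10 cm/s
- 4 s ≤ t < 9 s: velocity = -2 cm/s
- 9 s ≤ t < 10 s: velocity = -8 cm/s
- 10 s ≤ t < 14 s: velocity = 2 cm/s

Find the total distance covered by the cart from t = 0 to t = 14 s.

Distance (not displacement) is the total path length: add the absolute areas under v-t.
0–4 s: |-10| × 4 = 40 cm
4–9 s: |-2| × 5 = 10 cm
9–10 s: |-8| × 1 = 8 cm
10–14 s: |2| × 4 = 8 cm
Total distance = 66 cm

66 cm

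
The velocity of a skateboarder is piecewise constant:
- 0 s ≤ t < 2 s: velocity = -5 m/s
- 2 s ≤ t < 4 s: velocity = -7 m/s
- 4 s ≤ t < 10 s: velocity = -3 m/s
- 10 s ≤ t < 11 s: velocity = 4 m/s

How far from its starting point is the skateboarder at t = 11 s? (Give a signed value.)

Net displacement equals the area under the velocity-time graph (areas below the axis count negative).
0–2 s: -5 × 2 = -10 m
2–4 s: -7 × 2 = -14 m
4–10 s: -3 × 6 = -18 m
10–11 s: 4 × 1 = 4 m
Net displacement = -38 m

-38 m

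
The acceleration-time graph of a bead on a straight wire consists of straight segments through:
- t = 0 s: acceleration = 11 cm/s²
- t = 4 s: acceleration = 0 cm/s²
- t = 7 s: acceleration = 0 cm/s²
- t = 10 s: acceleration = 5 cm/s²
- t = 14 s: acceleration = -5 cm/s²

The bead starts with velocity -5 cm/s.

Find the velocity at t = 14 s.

24.5 cm/s

Δv equals the area under the a-t graph; then v = v₀ + Δv.
0–4 s: ½(11 + 0)(4) = 22 cm/s
4–7 s: 0 × 3 = 0 cm/s
7–10 s: ½(0 + 5)(3) = 7.5 cm/s
10–14 s: ½(5 + -5)(4) = 0 cm/s
Δv = 29.5 cm/s, so v(14) = -5 + (29.5) = 24.5 cm/s.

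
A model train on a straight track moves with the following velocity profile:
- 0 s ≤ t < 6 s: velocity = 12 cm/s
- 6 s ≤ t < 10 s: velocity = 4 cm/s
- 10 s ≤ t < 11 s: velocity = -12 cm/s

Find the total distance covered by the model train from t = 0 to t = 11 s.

100 cm

Distance (not displacement) is the total path length: add the absolute areas under v-t.
0–6 s: |12| × 6 = 72 cm
6–10 s: |4| × 4 = 16 cm
10–11 s: |-12| × 1 = 12 cm
Total distance = 100 cm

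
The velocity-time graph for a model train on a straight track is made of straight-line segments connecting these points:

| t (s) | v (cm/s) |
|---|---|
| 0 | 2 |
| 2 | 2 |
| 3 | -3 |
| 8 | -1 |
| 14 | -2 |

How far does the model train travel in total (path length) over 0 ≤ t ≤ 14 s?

24.3 cm

Total distance travelled is ∫|v| dt — sum the magnitudes of each area piece.
0–2 s: |2| × 2 = 4 cm
2–3 s: v = 0 at t = 2.4 s; triangle areas 0.4 + 0.9 = 1.3 cm
3–8 s: |½(-3 + -1)(5)| = 10 cm
8–14 s: |½(-1 + -2)(6)| = 9 cm
Total distance = 24.3 cm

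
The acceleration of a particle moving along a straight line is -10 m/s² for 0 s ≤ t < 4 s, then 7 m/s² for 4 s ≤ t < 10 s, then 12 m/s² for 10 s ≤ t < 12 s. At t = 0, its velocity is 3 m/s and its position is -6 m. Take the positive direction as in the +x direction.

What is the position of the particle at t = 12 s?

-136 m

On each constant-a segment, Δv = aΔt and Δx = v₀Δt + ½aΔt²; chain segment to segment.
0–4 s: v starts 3 m/s; Δx = 3·4 + ½·-10·4² = -68 m; v ends -37 m/s.
4–10 s: v starts -37 m/s; Δx = -37·6 + ½·7·6² = -96 m; v ends 5 m/s.
10–12 s: v starts 5 m/s; Δx = 5·2 + ½·12·2² = 34 m; v ends 29 m/s.
x(12) = -6 + Σ Δx = -136 m.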